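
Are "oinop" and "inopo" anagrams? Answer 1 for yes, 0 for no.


Strings: "oinop", "inopo"
Sorted first:  inoop
Sorted second: inoop
Sorted forms match => anagrams

1


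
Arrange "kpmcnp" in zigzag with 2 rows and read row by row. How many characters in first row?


Zigzag "kpmcnp" into 2 rows:
Placing characters:
  'k' => row 0
  'p' => row 1
  'm' => row 0
  'c' => row 1
  'n' => row 0
  'p' => row 1
Rows:
  Row 0: "kmn"
  Row 1: "pcp"
First row length: 3

3


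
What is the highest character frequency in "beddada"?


Input: beddada
Character counts:
  'a': 2
  'b': 1
  'd': 3
  'e': 1
Maximum frequency: 3

3


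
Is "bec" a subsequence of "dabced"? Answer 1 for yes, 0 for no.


Check if "bec" is a subsequence of "dabced"
Greedy scan:
  Position 0 ('d'): no match needed
  Position 1 ('a'): no match needed
  Position 2 ('b'): matches sub[0] = 'b'
  Position 3 ('c'): no match needed
  Position 4 ('e'): matches sub[1] = 'e'
  Position 5 ('d'): no match needed
Only matched 2/3 characters => not a subsequence

0


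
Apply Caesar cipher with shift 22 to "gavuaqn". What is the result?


Caesar cipher: shift "gavuaqn" by 22
  'g' (pos 6) + 22 = pos 2 = 'c'
  'a' (pos 0) + 22 = pos 22 = 'w'
  'v' (pos 21) + 22 = pos 17 = 'r'
  'u' (pos 20) + 22 = pos 16 = 'q'
  'a' (pos 0) + 22 = pos 22 = 'w'
  'q' (pos 16) + 22 = pos 12 = 'm'
  'n' (pos 13) + 22 = pos 9 = 'j'
Result: cwrqwmj

cwrqwmj


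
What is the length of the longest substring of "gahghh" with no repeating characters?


Input: "gahghh"
Sliding window (track last position of each char):
  Position 0 ('g'): window [0,0] length 1 -- new best
  Position 1 ('a'): window [0,1] length 2 -- new best
  Position 2 ('h'): window [0,2] length 3 -- new best
  Position 3 ('g'): repeat (last at 0), move window start to 1
  Position 3 ('g'): window [1,3] length 3
  Position 4 ('h'): repeat (last at 2), move window start to 3
  Position 4 ('h'): window [3,4] length 2
  Position 5 ('h'): repeat (last at 4), move window start to 5
  Position 5 ('h'): window [5,5] length 1
Longest substring with no repeats: "gah" with length 3

3


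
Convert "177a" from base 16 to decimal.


Input: "177a" in base 16
Positional expansion:
  Digit '1' (value 1) x 16^3 = 4096
  Digit '7' (value 7) x 16^2 = 1792
  Digit '7' (value 7) x 16^1 = 112
  Digit 'a' (value 10) x 16^0 = 10
Sum = 6010

6010


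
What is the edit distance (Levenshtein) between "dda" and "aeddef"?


Computing edit distance: "dda" -> "aeddef"
DP table:
           a    e    d    d    e    f
      0    1    2    3    4    5    6
  d   1    1    2    2    3    4    5
  d   2    2    2    2    2    3    4
  a   3    2    3    3    3    3    4
Edit distance = dp[3][6] = 4

4


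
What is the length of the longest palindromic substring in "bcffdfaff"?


Input: "bcffdfaff"
Checking substrings for palindromes:
  [3:6] "fdf" (len 3) => palindrome
  [5:8] "faf" (len 3) => palindrome
  [2:4] "ff" (len 2) => palindrome
  [7:9] "ff" (len 2) => palindrome
Longest palindromic substring: "fdf" with length 3

3


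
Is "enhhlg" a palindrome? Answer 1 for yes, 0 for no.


Input: enhhlg
Reversed: glhhne
  Compare pos 0 ('e') with pos 5 ('g'): MISMATCH
  Compare pos 1 ('n') with pos 4 ('l'): MISMATCH
  Compare pos 2 ('h') with pos 3 ('h'): match
Result: not a palindrome

0


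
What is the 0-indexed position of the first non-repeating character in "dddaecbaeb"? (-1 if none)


Input: dddaecbaeb
Character frequencies:
  'a': 2
  'b': 2
  'c': 1
  'd': 3
  'e': 2
Scanning left to right for freq == 1:
  Position 0 ('d'): freq=3, skip
  Position 1 ('d'): freq=3, skip
  Position 2 ('d'): freq=3, skip
  Position 3 ('a'): freq=2, skip
  Position 4 ('e'): freq=2, skip
  Position 5 ('c'): unique! => answer = 5

5


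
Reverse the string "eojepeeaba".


Input: eojepeeaba
Reading characters right to left:
  Position 9: 'a'
  Position 8: 'b'
  Position 7: 'a'
  Position 6: 'e'
  Position 5: 'e'
  Position 4: 'p'
  Position 3: 'e'
  Position 2: 'j'
  Position 1: 'o'
  Position 0: 'e'
Reversed: abaeepejoe

abaeepejoe


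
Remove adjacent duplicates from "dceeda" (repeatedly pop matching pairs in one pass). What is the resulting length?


Input: dceeda
Stack-based adjacent duplicate removal:
  Read 'd': push. Stack: d
  Read 'c': push. Stack: dc
  Read 'e': push. Stack: dce
  Read 'e': matches stack top 'e' => pop. Stack: dc
  Read 'd': push. Stack: dcd
  Read 'a': push. Stack: dcda
Final stack: "dcda" (length 4)

4


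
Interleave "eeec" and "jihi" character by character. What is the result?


Interleaving "eeec" and "jihi":
  Position 0: 'e' from first, 'j' from second => "ej"
  Position 1: 'e' from first, 'i' from second => "ei"
  Position 2: 'e' from first, 'h' from second => "eh"
  Position 3: 'c' from first, 'i' from second => "ci"
Result: ejeiehci

ejeiehci


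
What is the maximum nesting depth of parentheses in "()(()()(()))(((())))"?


Input: "()(()()(()))(((())))"
Tracking depth:
  Position 0 '(': depth becomes 1
  Position 1 ')': depth becomes 0
  Position 2 '(': depth becomes 1
  Position 3 '(': depth becomes 2
  Position 4 ')': depth becomes 1
  Position 5 '(': depth becomes 2
  Position 6 ')': depth becomes 1
  Position 7 '(': depth becomes 2
  Position 8 '(': depth becomes 3
  Position 9 ')': depth becomes 2
  Position 10 ')': depth becomes 1
  Position 11 ')': depth becomes 0
  Position 12 '(': depth becomes 1
  Position 13 '(': depth becomes 2
  Position 14 '(': depth becomes 3
  Position 15 '(': depth becomes 4
  Position 16 ')': depth becomes 3
  Position 17 ')': depth becomes 2
  Position 18 ')': depth becomes 1
  Position 19 ')': depth becomes 0
Maximum depth reached: 4

4


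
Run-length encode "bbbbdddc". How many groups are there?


Input: bbbbdddc
Scanning for consecutive runs:
  Group 1: 'b' x 4 (positions 0-3)
  Group 2: 'd' x 3 (positions 4-6)
  Group 3: 'c' x 1 (positions 7-7)
Total groups: 3

3


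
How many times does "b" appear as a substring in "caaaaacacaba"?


Searching for "b" in "caaaaacacaba"
Scanning each position:
  Position 0: "c" => no
  Position 1: "a" => no
  Position 2: "a" => no
  Position 3: "a" => no
  Position 4: "a" => no
  Position 5: "a" => no
  Position 6: "c" => no
  Position 7: "a" => no
  Position 8: "c" => no
  Position 9: "a" => no
  Position 10: "b" => MATCH
  Position 11: "a" => no
Total occurrences: 1

1


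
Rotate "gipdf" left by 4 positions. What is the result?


Input: "gipdf", rotate left by 4
First 4 characters: "gipd"
Remaining characters: "f"
Concatenate remaining + first: "f" + "gipd" = "fgipd"

fgipd


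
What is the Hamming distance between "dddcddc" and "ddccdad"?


Comparing "dddcddc" and "ddccdad" position by position:
  Position 0: 'd' vs 'd' => same
  Position 1: 'd' vs 'd' => same
  Position 2: 'd' vs 'c' => differ
  Position 3: 'c' vs 'c' => same
  Position 4: 'd' vs 'd' => same
  Position 5: 'd' vs 'a' => differ
  Position 6: 'c' vs 'd' => differ
Total differences (Hamming distance): 3

3


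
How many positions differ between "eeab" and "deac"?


Comparing "eeab" and "deac" position by position:
  Position 0: 'e' vs 'd' => DIFFER
  Position 1: 'e' vs 'e' => same
  Position 2: 'a' vs 'a' => same
  Position 3: 'b' vs 'c' => DIFFER
Positions that differ: 2

2


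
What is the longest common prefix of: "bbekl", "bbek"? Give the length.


Words: bbekl, bbek
  Position 0: all 'b' => match
  Position 1: all 'b' => match
  Position 2: all 'e' => match
  Position 3: all 'k' => match
LCP = "bbek" (length 4)

4


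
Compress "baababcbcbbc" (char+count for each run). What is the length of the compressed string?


Input: baababcbcbbc
Runs:
  'b' x 1 => "b1"
  'a' x 2 => "a2"
  'b' x 1 => "b1"
  'a' x 1 => "a1"
  'b' x 1 => "b1"
  'c' x 1 => "c1"
  'b' x 1 => "b1"
  'c' x 1 => "c1"
  'b' x 2 => "b2"
  'c' x 1 => "c1"
Compressed: "b1a2b1a1b1c1b1c1b2c1"
Compressed length: 20

20


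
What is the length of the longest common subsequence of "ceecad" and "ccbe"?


LCS of "ceecad" and "ccbe"
DP table:
           c    c    b    e
      0    0    0    0    0
  c   0    1    1    1    1
  e   0    1    1    1    2
  e   0    1    1    1    2
  c   0    1    2    2    2
  a   0    1    2    2    2
  d   0    1    2    2    2
LCS length = dp[6][4] = 2

2


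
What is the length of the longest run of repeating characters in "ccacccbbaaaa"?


Input: "ccacccbbaaaa"
Scanning for longest run:
  Position 1 ('c'): continues run of 'c', length=2
  Position 2 ('a'): new char, reset run to 1
  Position 3 ('c'): new char, reset run to 1
  Position 4 ('c'): continues run of 'c', length=2
  Position 5 ('c'): continues run of 'c', length=3
  Position 6 ('b'): new char, reset run to 1
  Position 7 ('b'): continues run of 'b', length=2
  Position 8 ('a'): new char, reset run to 1
  Position 9 ('a'): continues run of 'a', length=2
  Position 10 ('a'): continues run of 'a', length=3
  Position 11 ('a'): continues run of 'a', length=4
Longest run: 'a' with length 4

4


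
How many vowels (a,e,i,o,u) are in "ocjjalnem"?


Input: ocjjalnem
Checking each character:
  'o' at position 0: vowel (running total: 1)
  'c' at position 1: consonant
  'j' at position 2: consonant
  'j' at position 3: consonant
  'a' at position 4: vowel (running total: 2)
  'l' at position 5: consonant
  'n' at position 6: consonant
  'e' at position 7: vowel (running total: 3)
  'm' at position 8: consonant
Total vowels: 3

3


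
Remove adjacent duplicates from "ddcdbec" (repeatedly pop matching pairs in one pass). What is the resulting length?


Input: ddcdbec
Stack-based adjacent duplicate removal:
  Read 'd': push. Stack: d
  Read 'd': matches stack top 'd' => pop. Stack: (empty)
  Read 'c': push. Stack: c
  Read 'd': push. Stack: cd
  Read 'b': push. Stack: cdb
  Read 'e': push. Stack: cdbe
  Read 'c': push. Stack: cdbec
Final stack: "cdbec" (length 5)

5


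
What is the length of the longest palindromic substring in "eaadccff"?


Input: "eaadccff"
Checking substrings for palindromes:
  [1:3] "aa" (len 2) => palindrome
  [4:6] "cc" (len 2) => palindrome
  [6:8] "ff" (len 2) => palindrome
Longest palindromic substring: "aa" with length 2

2


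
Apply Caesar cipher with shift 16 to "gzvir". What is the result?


Caesar cipher: shift "gzvir" by 16
  'g' (pos 6) + 16 = pos 22 = 'w'
  'z' (pos 25) + 16 = pos 15 = 'p'
  'v' (pos 21) + 16 = pos 11 = 'l'
  'i' (pos 8) + 16 = pos 24 = 'y'
  'r' (pos 17) + 16 = pos 7 = 'h'
Result: wplyh

wplyh


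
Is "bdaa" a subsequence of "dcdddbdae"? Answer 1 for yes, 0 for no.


Check if "bdaa" is a subsequence of "dcdddbdae"
Greedy scan:
  Position 0 ('d'): no match needed
  Position 1 ('c'): no match needed
  Position 2 ('d'): no match needed
  Position 3 ('d'): no match needed
  Position 4 ('d'): no match needed
  Position 5 ('b'): matches sub[0] = 'b'
  Position 6 ('d'): matches sub[1] = 'd'
  Position 7 ('a'): matches sub[2] = 'a'
  Position 8 ('e'): no match needed
Only matched 3/4 characters => not a subsequence

0


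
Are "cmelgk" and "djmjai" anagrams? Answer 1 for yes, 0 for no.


Strings: "cmelgk", "djmjai"
Sorted first:  cegklm
Sorted second: adijjm
Differ at position 0: 'c' vs 'a' => not anagrams

0


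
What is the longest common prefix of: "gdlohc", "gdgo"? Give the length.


Words: gdlohc, gdgo
  Position 0: all 'g' => match
  Position 1: all 'd' => match
  Position 2: ('l', 'g') => mismatch, stop
LCP = "gd" (length 2)

2


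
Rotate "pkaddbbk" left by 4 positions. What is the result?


Input: "pkaddbbk", rotate left by 4
First 4 characters: "pkad"
Remaining characters: "dbbk"
Concatenate remaining + first: "dbbk" + "pkad" = "dbbkpkad"

dbbkpkad


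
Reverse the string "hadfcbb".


Input: hadfcbb
Reading characters right to left:
  Position 6: 'b'
  Position 5: 'b'
  Position 4: 'c'
  Position 3: 'f'
  Position 2: 'd'
  Position 1: 'a'
  Position 0: 'h'
Reversed: bbcfdah

bbcfdah


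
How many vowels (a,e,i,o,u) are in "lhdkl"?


Input: lhdkl
Checking each character:
  'l' at position 0: consonant
  'h' at position 1: consonant
  'd' at position 2: consonant
  'k' at position 3: consonant
  'l' at position 4: consonant
Total vowels: 0

0


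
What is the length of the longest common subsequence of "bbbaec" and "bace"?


LCS of "bbbaec" and "bace"
DP table:
           b    a    c    e
      0    0    0    0    0
  b   0    1    1    1    1
  b   0    1    1    1    1
  b   0    1    1    1    1
  a   0    1    2    2    2
  e   0    1    2    2    3
  c   0    1    2    3    3
LCS length = dp[6][4] = 3

3


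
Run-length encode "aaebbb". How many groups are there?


Input: aaebbb
Scanning for consecutive runs:
  Group 1: 'a' x 2 (positions 0-1)
  Group 2: 'e' x 1 (positions 2-2)
  Group 3: 'b' x 3 (positions 3-5)
Total groups: 3

3


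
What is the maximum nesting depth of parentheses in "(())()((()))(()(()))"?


Input: "(())()((()))(()(()))"
Tracking depth:
  Position 0 '(': depth becomes 1
  Position 1 '(': depth becomes 2
  Position 2 ')': depth becomes 1
  Position 3 ')': depth becomes 0
  Position 4 '(': depth becomes 1
  Position 5 ')': depth becomes 0
  Position 6 '(': depth becomes 1
  Position 7 '(': depth becomes 2
  Position 8 '(': depth becomes 3
  Position 9 ')': depth becomes 2
  Position 10 ')': depth becomes 1
  Position 11 ')': depth becomes 0
  Position 12 '(': depth becomes 1
  Position 13 '(': depth becomes 2
  Position 14 ')': depth becomes 1
  Position 15 '(': depth becomes 2
  Position 16 '(': depth becomes 3
  Position 17 ')': depth becomes 2
  Position 18 ')': depth becomes 1
  Position 19 ')': depth becomes 0
Maximum depth reached: 3

3


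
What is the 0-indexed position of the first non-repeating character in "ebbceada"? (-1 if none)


Input: ebbceada
Character frequencies:
  'a': 2
  'b': 2
  'c': 1
  'd': 1
  'e': 2
Scanning left to right for freq == 1:
  Position 0 ('e'): freq=2, skip
  Position 1 ('b'): freq=2, skip
  Position 2 ('b'): freq=2, skip
  Position 3 ('c'): unique! => answer = 3

3


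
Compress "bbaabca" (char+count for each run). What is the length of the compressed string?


Input: bbaabca
Runs:
  'b' x 2 => "b2"
  'a' x 2 => "a2"
  'b' x 1 => "b1"
  'c' x 1 => "c1"
  'a' x 1 => "a1"
Compressed: "b2a2b1c1a1"
Compressed length: 10

10


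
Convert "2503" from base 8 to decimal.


Input: "2503" in base 8
Positional expansion:
  Digit '2' (value 2) x 8^3 = 1024
  Digit '5' (value 5) x 8^2 = 320
  Digit '0' (value 0) x 8^1 = 0
  Digit '3' (value 3) x 8^0 = 3
Sum = 1347

1347


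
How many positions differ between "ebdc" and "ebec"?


Comparing "ebdc" and "ebec" position by position:
  Position 0: 'e' vs 'e' => same
  Position 1: 'b' vs 'b' => same
  Position 2: 'd' vs 'e' => DIFFER
  Position 3: 'c' vs 'c' => same
Positions that differ: 1

1


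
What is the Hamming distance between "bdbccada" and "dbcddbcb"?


Comparing "bdbccada" and "dbcddbcb" position by position:
  Position 0: 'b' vs 'd' => differ
  Position 1: 'd' vs 'b' => differ
  Position 2: 'b' vs 'c' => differ
  Position 3: 'c' vs 'd' => differ
  Position 4: 'c' vs 'd' => differ
  Position 5: 'a' vs 'b' => differ
  Position 6: 'd' vs 'c' => differ
  Position 7: 'a' vs 'b' => differ
Total differences (Hamming distance): 8

8


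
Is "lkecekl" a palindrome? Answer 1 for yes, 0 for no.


Input: lkecekl
Reversed: lkecekl
  Compare pos 0 ('l') with pos 6 ('l'): match
  Compare pos 1 ('k') with pos 5 ('k'): match
  Compare pos 2 ('e') with pos 4 ('e'): match
Result: palindrome

1


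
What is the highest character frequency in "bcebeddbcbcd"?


Input: bcebeddbcbcd
Character counts:
  'b': 4
  'c': 3
  'd': 3
  'e': 2
Maximum frequency: 4

4


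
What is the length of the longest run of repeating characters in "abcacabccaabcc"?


Input: "abcacabccaabcc"
Scanning for longest run:
  Position 1 ('b'): new char, reset run to 1
  Position 2 ('c'): new char, reset run to 1
  Position 3 ('a'): new char, reset run to 1
  Position 4 ('c'): new char, reset run to 1
  Position 5 ('a'): new char, reset run to 1
  Position 6 ('b'): new char, reset run to 1
  Position 7 ('c'): new char, reset run to 1
  Position 8 ('c'): continues run of 'c', length=2
  Position 9 ('a'): new char, reset run to 1
  Position 10 ('a'): continues run of 'a', length=2
  Position 11 ('b'): new char, reset run to 1
  Position 12 ('c'): new char, reset run to 1
  Position 13 ('c'): continues run of 'c', length=2
Longest run: 'c' with length 2

2


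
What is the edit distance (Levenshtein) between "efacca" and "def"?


Computing edit distance: "efacca" -> "def"
DP table:
           d    e    f
      0    1    2    3
  e   1    1    1    2
  f   2    2    2    1
  a   3    3    3    2
  c   4    4    4    3
  c   5    5    5    4
  a   6    6    6    5
Edit distance = dp[6][3] = 5

5


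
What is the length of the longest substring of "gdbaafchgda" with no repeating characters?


Input: "gdbaafchgda"
Sliding window (track last position of each char):
  Position 0 ('g'): window [0,0] length 1 -- new best
  Position 1 ('d'): window [0,1] length 2 -- new best
  Position 2 ('b'): window [0,2] length 3 -- new best
  Position 3 ('a'): window [0,3] length 4 -- new best
  Position 4 ('a'): repeat (last at 3), move window start to 4
  Position 4 ('a'): window [4,4] length 1
  Position 5 ('f'): window [4,5] length 2
  Position 6 ('c'): window [4,6] length 3
  Position 7 ('h'): window [4,7] length 4
  Position 8 ('g'): window [4,8] length 5 -- new best
  Position 9 ('d'): window [4,9] length 6 -- new best
  Position 10 ('a'): repeat (last at 4), move window start to 5
  Position 10 ('a'): window [5,10] length 6
Longest substring with no repeats: "afchgd" with length 6

6


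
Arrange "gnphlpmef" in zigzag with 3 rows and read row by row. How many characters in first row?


Zigzag "gnphlpmef" into 3 rows:
Placing characters:
  'g' => row 0
  'n' => row 1
  'p' => row 2
  'h' => row 1
  'l' => row 0
  'p' => row 1
  'm' => row 2
  'e' => row 1
  'f' => row 0
Rows:
  Row 0: "glf"
  Row 1: "nhpe"
  Row 2: "pm"
First row length: 3

3


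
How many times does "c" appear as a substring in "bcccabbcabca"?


Searching for "c" in "bcccabbcabca"
Scanning each position:
  Position 0: "b" => no
  Position 1: "c" => MATCH
  Position 2: "c" => MATCH
  Position 3: "c" => MATCH
  Position 4: "a" => no
  Position 5: "b" => no
  Position 6: "b" => no
  Position 7: "c" => MATCH
  Position 8: "a" => no
  Position 9: "b" => no
  Position 10: "c" => MATCH
  Position 11: "a" => no
Total occurrences: 5

5


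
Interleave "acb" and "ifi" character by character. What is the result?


Interleaving "acb" and "ifi":
  Position 0: 'a' from first, 'i' from second => "ai"
  Position 1: 'c' from first, 'f' from second => "cf"
  Position 2: 'b' from first, 'i' from second => "bi"
Result: aicfbi

aicfbi


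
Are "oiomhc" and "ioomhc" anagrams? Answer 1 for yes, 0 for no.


Strings: "oiomhc", "ioomhc"
Sorted first:  chimoo
Sorted second: chimoo
Sorted forms match => anagrams

1


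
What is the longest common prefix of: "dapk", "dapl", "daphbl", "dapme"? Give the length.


Words: dapk, dapl, daphbl, dapme
  Position 0: all 'd' => match
  Position 1: all 'a' => match
  Position 2: all 'p' => match
  Position 3: ('k', 'l', 'h', 'm') => mismatch, stop
LCP = "dap" (length 3)

3


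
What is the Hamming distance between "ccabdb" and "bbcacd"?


Comparing "ccabdb" and "bbcacd" position by position:
  Position 0: 'c' vs 'b' => differ
  Position 1: 'c' vs 'b' => differ
  Position 2: 'a' vs 'c' => differ
  Position 3: 'b' vs 'a' => differ
  Position 4: 'd' vs 'c' => differ
  Position 5: 'b' vs 'd' => differ
Total differences (Hamming distance): 6

6


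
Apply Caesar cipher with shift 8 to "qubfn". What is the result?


Caesar cipher: shift "qubfn" by 8
  'q' (pos 16) + 8 = pos 24 = 'y'
  'u' (pos 20) + 8 = pos 2 = 'c'
  'b' (pos 1) + 8 = pos 9 = 'j'
  'f' (pos 5) + 8 = pos 13 = 'n'
  'n' (pos 13) + 8 = pos 21 = 'v'
Result: ycjnv

ycjnv


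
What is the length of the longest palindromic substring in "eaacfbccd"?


Input: "eaacfbccd"
Checking substrings for palindromes:
  [1:3] "aa" (len 2) => palindrome
  [6:8] "cc" (len 2) => palindrome
Longest palindromic substring: "aa" with length 2

2


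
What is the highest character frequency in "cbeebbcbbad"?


Input: cbeebbcbbad
Character counts:
  'a': 1
  'b': 5
  'c': 2
  'd': 1
  'e': 2
Maximum frequency: 5

5


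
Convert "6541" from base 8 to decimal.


Input: "6541" in base 8
Positional expansion:
  Digit '6' (value 6) x 8^3 = 3072
  Digit '5' (value 5) x 8^2 = 320
  Digit '4' (value 4) x 8^1 = 32
  Digit '1' (value 1) x 8^0 = 1
Sum = 3425

3425


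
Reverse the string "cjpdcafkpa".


Input: cjpdcafkpa
Reading characters right to left:
  Position 9: 'a'
  Position 8: 'p'
  Position 7: 'k'
  Position 6: 'f'
  Position 5: 'a'
  Position 4: 'c'
  Position 3: 'd'
  Position 2: 'p'
  Position 1: 'j'
  Position 0: 'c'
Reversed: apkfacdpjc

apkfacdpjc


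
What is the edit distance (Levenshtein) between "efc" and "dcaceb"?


Computing edit distance: "efc" -> "dcaceb"
DP table:
           d    c    a    c    e    b
      0    1    2    3    4    5    6
  e   1    1    2    3    4    4    5
  f   2    2    2    3    4    5    5
  c   3    3    2    3    3    4    5
Edit distance = dp[3][6] = 5

5


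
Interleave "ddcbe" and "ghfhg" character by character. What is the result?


Interleaving "ddcbe" and "ghfhg":
  Position 0: 'd' from first, 'g' from second => "dg"
  Position 1: 'd' from first, 'h' from second => "dh"
  Position 2: 'c' from first, 'f' from second => "cf"
  Position 3: 'b' from first, 'h' from second => "bh"
  Position 4: 'e' from first, 'g' from second => "eg"
Result: dgdhcfbheg

dgdhcfbheg


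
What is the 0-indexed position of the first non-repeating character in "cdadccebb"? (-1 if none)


Input: cdadccebb
Character frequencies:
  'a': 1
  'b': 2
  'c': 3
  'd': 2
  'e': 1
Scanning left to right for freq == 1:
  Position 0 ('c'): freq=3, skip
  Position 1 ('d'): freq=2, skip
  Position 2 ('a'): unique! => answer = 2

2


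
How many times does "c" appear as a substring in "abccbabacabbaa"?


Searching for "c" in "abccbabacabbaa"
Scanning each position:
  Position 0: "a" => no
  Position 1: "b" => no
  Position 2: "c" => MATCH
  Position 3: "c" => MATCH
  Position 4: "b" => no
  Position 5: "a" => no
  Position 6: "b" => no
  Position 7: "a" => no
  Position 8: "c" => MATCH
  Position 9: "a" => no
  Position 10: "b" => no
  Position 11: "b" => no
  Position 12: "a" => no
  Position 13: "a" => no
Total occurrences: 3

3


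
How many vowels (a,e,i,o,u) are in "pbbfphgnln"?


Input: pbbfphgnln
Checking each character:
  'p' at position 0: consonant
  'b' at position 1: consonant
  'b' at position 2: consonant
  'f' at position 3: consonant
  'p' at position 4: consonant
  'h' at position 5: consonant
  'g' at position 6: consonant
  'n' at position 7: consonant
  'l' at position 8: consonant
  'n' at position 9: consonant
Total vowels: 0

0


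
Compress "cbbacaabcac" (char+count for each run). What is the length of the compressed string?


Input: cbbacaabcac
Runs:
  'c' x 1 => "c1"
  'b' x 2 => "b2"
  'a' x 1 => "a1"
  'c' x 1 => "c1"
  'a' x 2 => "a2"
  'b' x 1 => "b1"
  'c' x 1 => "c1"
  'a' x 1 => "a1"
  'c' x 1 => "c1"
Compressed: "c1b2a1c1a2b1c1a1c1"
Compressed length: 18

18


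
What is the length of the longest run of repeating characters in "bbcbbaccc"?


Input: "bbcbbaccc"
Scanning for longest run:
  Position 1 ('b'): continues run of 'b', length=2
  Position 2 ('c'): new char, reset run to 1
  Position 3 ('b'): new char, reset run to 1
  Position 4 ('b'): continues run of 'b', length=2
  Position 5 ('a'): new char, reset run to 1
  Position 6 ('c'): new char, reset run to 1
  Position 7 ('c'): continues run of 'c', length=2
  Position 8 ('c'): continues run of 'c', length=3
Longest run: 'c' with length 3

3


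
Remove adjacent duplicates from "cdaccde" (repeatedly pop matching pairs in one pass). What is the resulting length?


Input: cdaccde
Stack-based adjacent duplicate removal:
  Read 'c': push. Stack: c
  Read 'd': push. Stack: cd
  Read 'a': push. Stack: cda
  Read 'c': push. Stack: cdac
  Read 'c': matches stack top 'c' => pop. Stack: cda
  Read 'd': push. Stack: cdad
  Read 'e': push. Stack: cdade
Final stack: "cdade" (length 5)

5


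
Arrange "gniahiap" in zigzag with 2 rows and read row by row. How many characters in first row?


Zigzag "gniahiap" into 2 rows:
Placing characters:
  'g' => row 0
  'n' => row 1
  'i' => row 0
  'a' => row 1
  'h' => row 0
  'i' => row 1
  'a' => row 0
  'p' => row 1
Rows:
  Row 0: "giha"
  Row 1: "naip"
First row length: 4

4


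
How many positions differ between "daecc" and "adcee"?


Comparing "daecc" and "adcee" position by position:
  Position 0: 'd' vs 'a' => DIFFER
  Position 1: 'a' vs 'd' => DIFFER
  Position 2: 'e' vs 'c' => DIFFER
  Position 3: 'c' vs 'e' => DIFFER
  Position 4: 'c' vs 'e' => DIFFER
Positions that differ: 5

5


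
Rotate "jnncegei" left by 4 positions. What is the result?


Input: "jnncegei", rotate left by 4
First 4 characters: "jnnc"
Remaining characters: "egei"
Concatenate remaining + first: "egei" + "jnnc" = "egeijnnc"

egeijnnc


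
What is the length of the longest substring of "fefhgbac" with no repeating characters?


Input: "fefhgbac"
Sliding window (track last position of each char):
  Position 0 ('f'): window [0,0] length 1 -- new best
  Position 1 ('e'): window [0,1] length 2 -- new best
  Position 2 ('f'): repeat (last at 0), move window start to 1
  Position 2 ('f'): window [1,2] length 2
  Position 3 ('h'): window [1,3] length 3 -- new best
  Position 4 ('g'): window [1,4] length 4 -- new best
  Position 5 ('b'): window [1,5] length 5 -- new best
  Position 6 ('a'): window [1,6] length 6 -- new best
  Position 7 ('c'): window [1,7] length 7 -- new best
Longest substring with no repeats: "efhgbac" with length 7

7


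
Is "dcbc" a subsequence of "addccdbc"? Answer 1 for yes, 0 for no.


Check if "dcbc" is a subsequence of "addccdbc"
Greedy scan:
  Position 0 ('a'): no match needed
  Position 1 ('d'): matches sub[0] = 'd'
  Position 2 ('d'): no match needed
  Position 3 ('c'): matches sub[1] = 'c'
  Position 4 ('c'): no match needed
  Position 5 ('d'): no match needed
  Position 6 ('b'): matches sub[2] = 'b'
  Position 7 ('c'): matches sub[3] = 'c'
All 4 characters matched => is a subsequence

1


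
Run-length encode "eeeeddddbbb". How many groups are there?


Input: eeeeddddbbb
Scanning for consecutive runs:
  Group 1: 'e' x 4 (positions 0-3)
  Group 2: 'd' x 4 (positions 4-7)
  Group 3: 'b' x 3 (positions 8-10)
Total groups: 3

3


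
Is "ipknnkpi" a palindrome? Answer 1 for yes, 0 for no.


Input: ipknnkpi
Reversed: ipknnkpi
  Compare pos 0 ('i') with pos 7 ('i'): match
  Compare pos 1 ('p') with pos 6 ('p'): match
  Compare pos 2 ('k') with pos 5 ('k'): match
  Compare pos 3 ('n') with pos 4 ('n'): match
Result: palindrome

1


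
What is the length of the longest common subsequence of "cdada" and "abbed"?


LCS of "cdada" and "abbed"
DP table:
           a    b    b    e    d
      0    0    0    0    0    0
  c   0    0    0    0    0    0
  d   0    0    0    0    0    1
  a   0    1    1    1    1    1
  d   0    1    1    1    1    2
  a   0    1    1    1    1    2
LCS length = dp[5][5] = 2

2


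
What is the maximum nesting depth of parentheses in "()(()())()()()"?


Input: "()(()())()()()"
Tracking depth:
  Position 0 '(': depth becomes 1
  Position 1 ')': depth becomes 0
  Position 2 '(': depth becomes 1
  Position 3 '(': depth becomes 2
  Position 4 ')': depth becomes 1
  Position 5 '(': depth becomes 2
  Position 6 ')': depth becomes 1
  Position 7 ')': depth becomes 0
  Position 8 '(': depth becomes 1
  Position 9 ')': depth becomes 0
  Position 10 '(': depth becomes 1
  Position 11 ')': depth becomes 0
  Position 12 '(': depth becomes 1
  Position 13 ')': depth becomes 0
Maximum depth reached: 2

2


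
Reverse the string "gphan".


Input: gphan
Reading characters right to left:
  Position 4: 'n'
  Position 3: 'a'
  Position 2: 'h'
  Position 1: 'p'
  Position 0: 'g'
Reversed: nahpg

nahpg


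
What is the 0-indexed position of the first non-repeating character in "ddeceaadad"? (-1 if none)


Input: ddeceaadad
Character frequencies:
  'a': 3
  'c': 1
  'd': 4
  'e': 2
Scanning left to right for freq == 1:
  Position 0 ('d'): freq=4, skip
  Position 1 ('d'): freq=4, skip
  Position 2 ('e'): freq=2, skip
  Position 3 ('c'): unique! => answer = 3

3


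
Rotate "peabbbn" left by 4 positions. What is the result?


Input: "peabbbn", rotate left by 4
First 4 characters: "peab"
Remaining characters: "bbn"
Concatenate remaining + first: "bbn" + "peab" = "bbnpeab"

bbnpeab


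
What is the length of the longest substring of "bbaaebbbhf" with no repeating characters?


Input: "bbaaebbbhf"
Sliding window (track last position of each char):
  Position 0 ('b'): window [0,0] length 1 -- new best
  Position 1 ('b'): repeat (last at 0), move window start to 1
  Position 1 ('b'): window [1,1] length 1
  Position 2 ('a'): window [1,2] length 2 -- new best
  Position 3 ('a'): repeat (last at 2), move window start to 3
  Position 3 ('a'): window [3,3] length 1
  Position 4 ('e'): window [3,4] length 2
  Position 5 ('b'): window [3,5] length 3 -- new best
  Position 6 ('b'): repeat (last at 5), move window start to 6
  Position 6 ('b'): window [6,6] length 1
  Position 7 ('b'): repeat (last at 6), move window start to 7
  Position 7 ('b'): window [7,7] length 1
  Position 8 ('h'): window [7,8] length 2
  Position 9 ('f'): window [7,9] length 3
Longest substring with no repeats: "aeb" with length 3

3


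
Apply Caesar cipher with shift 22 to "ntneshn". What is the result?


Caesar cipher: shift "ntneshn" by 22
  'n' (pos 13) + 22 = pos 9 = 'j'
  't' (pos 19) + 22 = pos 15 = 'p'
  'n' (pos 13) + 22 = pos 9 = 'j'
  'e' (pos 4) + 22 = pos 0 = 'a'
  's' (pos 18) + 22 = pos 14 = 'o'
  'h' (pos 7) + 22 = pos 3 = 'd'
  'n' (pos 13) + 22 = pos 9 = 'j'
Result: jpjaodj

jpjaodj


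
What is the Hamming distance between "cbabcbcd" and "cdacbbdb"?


Comparing "cbabcbcd" and "cdacbbdb" position by position:
  Position 0: 'c' vs 'c' => same
  Position 1: 'b' vs 'd' => differ
  Position 2: 'a' vs 'a' => same
  Position 3: 'b' vs 'c' => differ
  Position 4: 'c' vs 'b' => differ
  Position 5: 'b' vs 'b' => same
  Position 6: 'c' vs 'd' => differ
  Position 7: 'd' vs 'b' => differ
Total differences (Hamming distance): 5

5


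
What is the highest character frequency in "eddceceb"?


Input: eddceceb
Character counts:
  'b': 1
  'c': 2
  'd': 2
  'e': 3
Maximum frequency: 3

3


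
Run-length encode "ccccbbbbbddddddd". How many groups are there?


Input: ccccbbbbbddddddd
Scanning for consecutive runs:
  Group 1: 'c' x 4 (positions 0-3)
  Group 2: 'b' x 5 (positions 4-8)
  Group 3: 'd' x 7 (positions 9-15)
Total groups: 3

3


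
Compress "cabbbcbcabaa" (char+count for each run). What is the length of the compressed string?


Input: cabbbcbcabaa
Runs:
  'c' x 1 => "c1"
  'a' x 1 => "a1"
  'b' x 3 => "b3"
  'c' x 1 => "c1"
  'b' x 1 => "b1"
  'c' x 1 => "c1"
  'a' x 1 => "a1"
  'b' x 1 => "b1"
  'a' x 2 => "a2"
Compressed: "c1a1b3c1b1c1a1b1a2"
Compressed length: 18

18


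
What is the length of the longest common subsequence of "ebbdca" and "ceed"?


LCS of "ebbdca" and "ceed"
DP table:
           c    e    e    d
      0    0    0    0    0
  e   0    0    1    1    1
  b   0    0    1    1    1
  b   0    0    1    1    1
  d   0    0    1    1    2
  c   0    1    1    1    2
  a   0    1    1    1    2
LCS length = dp[6][4] = 2

2


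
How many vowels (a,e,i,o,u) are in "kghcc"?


Input: kghcc
Checking each character:
  'k' at position 0: consonant
  'g' at position 1: consonant
  'h' at position 2: consonant
  'c' at position 3: consonant
  'c' at position 4: consonant
Total vowels: 0

0


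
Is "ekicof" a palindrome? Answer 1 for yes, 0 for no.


Input: ekicof
Reversed: focike
  Compare pos 0 ('e') with pos 5 ('f'): MISMATCH
  Compare pos 1 ('k') with pos 4 ('o'): MISMATCH
  Compare pos 2 ('i') with pos 3 ('c'): MISMATCH
Result: not a palindrome

0


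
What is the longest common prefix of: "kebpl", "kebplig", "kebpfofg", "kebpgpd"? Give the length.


Words: kebpl, kebplig, kebpfofg, kebpgpd
  Position 0: all 'k' => match
  Position 1: all 'e' => match
  Position 2: all 'b' => match
  Position 3: all 'p' => match
  Position 4: ('l', 'l', 'f', 'g') => mismatch, stop
LCP = "kebp" (length 4)

4


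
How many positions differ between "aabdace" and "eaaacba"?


Comparing "aabdace" and "eaaacba" position by position:
  Position 0: 'a' vs 'e' => DIFFER
  Position 1: 'a' vs 'a' => same
  Position 2: 'b' vs 'a' => DIFFER
  Position 3: 'd' vs 'a' => DIFFER
  Position 4: 'a' vs 'c' => DIFFER
  Position 5: 'c' vs 'b' => DIFFER
  Position 6: 'e' vs 'a' => DIFFER
Positions that differ: 6

6


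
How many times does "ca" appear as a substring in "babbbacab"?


Searching for "ca" in "babbbacab"
Scanning each position:
  Position 0: "ba" => no
  Position 1: "ab" => no
  Position 2: "bb" => no
  Position 3: "bb" => no
  Position 4: "ba" => no
  Position 5: "ac" => no
  Position 6: "ca" => MATCH
  Position 7: "ab" => no
Total occurrences: 1

1


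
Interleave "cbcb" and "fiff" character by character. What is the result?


Interleaving "cbcb" and "fiff":
  Position 0: 'c' from first, 'f' from second => "cf"
  Position 1: 'b' from first, 'i' from second => "bi"
  Position 2: 'c' from first, 'f' from second => "cf"
  Position 3: 'b' from first, 'f' from second => "bf"
Result: cfbicfbf

cfbicfbf


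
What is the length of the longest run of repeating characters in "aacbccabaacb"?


Input: "aacbccabaacb"
Scanning for longest run:
  Position 1 ('a'): continues run of 'a', length=2
  Position 2 ('c'): new char, reset run to 1
  Position 3 ('b'): new char, reset run to 1
  Position 4 ('c'): new char, reset run to 1
  Position 5 ('c'): continues run of 'c', length=2
  Position 6 ('a'): new char, reset run to 1
  Position 7 ('b'): new char, reset run to 1
  Position 8 ('a'): new char, reset run to 1
  Position 9 ('a'): continues run of 'a', length=2
  Position 10 ('c'): new char, reset run to 1
  Position 11 ('b'): new char, reset run to 1
Longest run: 'a' with length 2

2


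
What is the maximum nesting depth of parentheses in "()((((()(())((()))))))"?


Input: "()((((()(())((()))))))"
Tracking depth:
  Position 0 '(': depth becomes 1
  Position 1 ')': depth becomes 0
  Position 2 '(': depth becomes 1
  Position 3 '(': depth becomes 2
  Position 4 '(': depth becomes 3
  Position 5 '(': depth becomes 4
  Position 6 '(': depth becomes 5
  Position 7 ')': depth becomes 4
  Position 8 '(': depth becomes 5
  Position 9 '(': depth becomes 6
  Position 10 ')': depth becomes 5
  Position 11 ')': depth becomes 4
  Position 12 '(': depth becomes 5
  Position 13 '(': depth becomes 6
  Position 14 '(': depth becomes 7
  Position 15 ')': depth becomes 6
  Position 16 ')': depth becomes 5
  Position 17 ')': depth becomes 4
  Position 18 ')': depth becomes 3
  Position 19 ')': depth becomes 2
  Position 20 ')': depth becomes 1
  Position 21 ')': depth becomes 0
Maximum depth reached: 7

7


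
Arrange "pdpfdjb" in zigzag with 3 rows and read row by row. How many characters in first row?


Zigzag "pdpfdjb" into 3 rows:
Placing characters:
  'p' => row 0
  'd' => row 1
  'p' => row 2
  'f' => row 1
  'd' => row 0
  'j' => row 1
  'b' => row 2
Rows:
  Row 0: "pd"
  Row 1: "dfj"
  Row 2: "pb"
First row length: 2

2


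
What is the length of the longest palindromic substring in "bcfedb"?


Input: "bcfedb"
Checking substrings for palindromes:
  No multi-char palindromic substrings found
Longest palindromic substring: "b" with length 1

1


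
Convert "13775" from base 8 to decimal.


Input: "13775" in base 8
Positional expansion:
  Digit '1' (value 1) x 8^4 = 4096
  Digit '3' (value 3) x 8^3 = 1536
  Digit '7' (value 7) x 8^2 = 448
  Digit '7' (value 7) x 8^1 = 56
  Digit '5' (value 5) x 8^0 = 5
Sum = 6141

6141


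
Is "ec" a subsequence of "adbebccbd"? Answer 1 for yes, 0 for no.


Check if "ec" is a subsequence of "adbebccbd"
Greedy scan:
  Position 0 ('a'): no match needed
  Position 1 ('d'): no match needed
  Position 2 ('b'): no match needed
  Position 3 ('e'): matches sub[0] = 'e'
  Position 4 ('b'): no match needed
  Position 5 ('c'): matches sub[1] = 'c'
  Position 6 ('c'): no match needed
  Position 7 ('b'): no match needed
  Position 8 ('d'): no match needed
All 2 characters matched => is a subsequence

1


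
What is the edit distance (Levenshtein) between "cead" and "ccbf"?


Computing edit distance: "cead" -> "ccbf"
DP table:
           c    c    b    f
      0    1    2    3    4
  c   1    0    1    2    3
  e   2    1    1    2    3
  a   3    2    2    2    3
  d   4    3    3    3    3
Edit distance = dp[4][4] = 3

3


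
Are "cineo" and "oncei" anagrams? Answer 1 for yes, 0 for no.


Strings: "cineo", "oncei"
Sorted first:  ceino
Sorted second: ceino
Sorted forms match => anagrams

1


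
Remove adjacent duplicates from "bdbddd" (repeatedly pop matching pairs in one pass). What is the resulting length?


Input: bdbddd
Stack-based adjacent duplicate removal:
  Read 'b': push. Stack: b
  Read 'd': push. Stack: bd
  Read 'b': push. Stack: bdb
  Read 'd': push. Stack: bdbd
  Read 'd': matches stack top 'd' => pop. Stack: bdb
  Read 'd': push. Stack: bdbd
Final stack: "bdbd" (length 4)

4


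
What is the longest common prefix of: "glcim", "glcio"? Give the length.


Words: glcim, glcio
  Position 0: all 'g' => match
  Position 1: all 'l' => match
  Position 2: all 'c' => match
  Position 3: all 'i' => match
  Position 4: ('m', 'o') => mismatch, stop
LCP = "glci" (length 4)

4


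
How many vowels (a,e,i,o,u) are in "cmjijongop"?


Input: cmjijongop
Checking each character:
  'c' at position 0: consonant
  'm' at position 1: consonant
  'j' at position 2: consonant
  'i' at position 3: vowel (running total: 1)
  'j' at position 4: consonant
  'o' at position 5: vowel (running total: 2)
  'n' at position 6: consonant
  'g' at position 7: consonant
  'o' at position 8: vowel (running total: 3)
  'p' at position 9: consonant
Total vowels: 3

3


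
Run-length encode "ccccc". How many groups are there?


Input: ccccc
Scanning for consecutive runs:
  Group 1: 'c' x 5 (positions 0-4)
Total groups: 1

1


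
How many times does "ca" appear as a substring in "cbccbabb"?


Searching for "ca" in "cbccbabb"
Scanning each position:
  Position 0: "cb" => no
  Position 1: "bc" => no
  Position 2: "cc" => no
  Position 3: "cb" => no
  Position 4: "ba" => no
  Position 5: "ab" => no
  Position 6: "bb" => no
Total occurrences: 0

0


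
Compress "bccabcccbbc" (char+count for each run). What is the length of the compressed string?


Input: bccabcccbbc
Runs:
  'b' x 1 => "b1"
  'c' x 2 => "c2"
  'a' x 1 => "a1"
  'b' x 1 => "b1"
  'c' x 3 => "c3"
  'b' x 2 => "b2"
  'c' x 1 => "c1"
Compressed: "b1c2a1b1c3b2c1"
Compressed length: 14

14


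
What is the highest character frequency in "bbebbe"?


Input: bbebbe
Character counts:
  'b': 4
  'e': 2
Maximum frequency: 4

4


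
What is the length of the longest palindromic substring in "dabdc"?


Input: "dabdc"
Checking substrings for palindromes:
  No multi-char palindromic substrings found
Longest palindromic substring: "d" with length 1

1


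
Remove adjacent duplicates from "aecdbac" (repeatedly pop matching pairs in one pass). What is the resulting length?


Input: aecdbac
Stack-based adjacent duplicate removal:
  Read 'a': push. Stack: a
  Read 'e': push. Stack: ae
  Read 'c': push. Stack: aec
  Read 'd': push. Stack: aecd
  Read 'b': push. Stack: aecdb
  Read 'a': push. Stack: aecdba
  Read 'c': push. Stack: aecdbac
Final stack: "aecdbac" (length 7)

7
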